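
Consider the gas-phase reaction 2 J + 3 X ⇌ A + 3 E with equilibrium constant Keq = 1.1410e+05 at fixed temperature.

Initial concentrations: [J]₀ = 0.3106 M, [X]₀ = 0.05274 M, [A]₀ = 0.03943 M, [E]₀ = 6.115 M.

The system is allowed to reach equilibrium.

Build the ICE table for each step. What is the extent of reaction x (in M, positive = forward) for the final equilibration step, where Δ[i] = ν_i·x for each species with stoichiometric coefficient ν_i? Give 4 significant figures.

Q₀ = 6.3708e+05 vs Keq = 1.1410e+05 ⇒ Q>K, reverse
Step 1:
                   J          X          A          E
  init        0.3106    0.05274    0.03943      6.115
  Δ          0.01919    0.02879  -0.009597   -0.02879
  eq          0.3298    0.08153    0.02983      6.086
  solve Keq expr → x = -0.009597; check Q = 1.1410e+05

x = -0.009597 M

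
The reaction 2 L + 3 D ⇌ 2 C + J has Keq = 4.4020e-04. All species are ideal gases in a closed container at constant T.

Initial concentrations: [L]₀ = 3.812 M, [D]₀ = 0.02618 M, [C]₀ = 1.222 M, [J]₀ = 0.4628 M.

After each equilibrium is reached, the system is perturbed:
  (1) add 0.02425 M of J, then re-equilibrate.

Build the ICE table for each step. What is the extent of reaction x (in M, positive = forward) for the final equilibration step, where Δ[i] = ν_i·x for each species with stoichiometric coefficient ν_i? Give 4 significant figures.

Q₀ = 2650 vs Keq = 4.4020e-04 ⇒ Q>K, reverse
Step 1:
                   L          D          C          J
  I            3.812    0.02618      1.222     0.4628
  C           0.7728      1.159    -0.7728    -0.3864
  E            4.585      1.185     0.4492    0.07639
  solve Keq expr → x = -0.3864; check Q = 4.4020e-04
Then add 0.02425 M of J.
Step 2:
                   L          D          C          J
  I            4.585      1.185     0.4492     0.1006
  C          0.01974    0.02961   -0.01974  -0.009869
  E            4.605      1.215     0.4294    0.09077
  solve Keq expr → x = -0.009869; check Q = 4.4020e-04

x = -0.009869 M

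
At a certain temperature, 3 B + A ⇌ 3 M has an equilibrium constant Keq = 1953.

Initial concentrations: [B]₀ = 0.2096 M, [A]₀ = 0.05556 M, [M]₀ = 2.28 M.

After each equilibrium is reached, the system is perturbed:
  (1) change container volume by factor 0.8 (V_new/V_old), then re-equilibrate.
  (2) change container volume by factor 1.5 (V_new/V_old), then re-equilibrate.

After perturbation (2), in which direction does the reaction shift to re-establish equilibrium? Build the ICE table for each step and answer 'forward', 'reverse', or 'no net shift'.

Q₀ = 2.3167e+04 vs Keq = 1953 ⇒ Q>K, reverse
Step 1:
                   B          A          M
  I           0.2096    0.05556       2.28
  C           0.1506    0.05021    -0.1506
  E           0.3602     0.1058      2.129
  solve Keq expr → x = -0.05021; check Q = 1953
Then change container volume by factor 0.8 (V_new/V_old).
Step 2:
                   B          A          M
  I           0.4503     0.1322      2.662
  C         -0.02118  -0.007058    0.02118
  E           0.4291     0.1252      2.683
  solve Keq expr → x = 0.007058; check Q = 1953
Then change container volume by factor 1.5 (V_new/V_old).
Step 3:
                   B          A          M
  I           0.2861    0.08343      1.789
  C          0.02612   0.008705   -0.02612
  E           0.3122    0.09214      1.762
  solve Keq expr → x = -0.008705; check Q = 1953

Direction: reverse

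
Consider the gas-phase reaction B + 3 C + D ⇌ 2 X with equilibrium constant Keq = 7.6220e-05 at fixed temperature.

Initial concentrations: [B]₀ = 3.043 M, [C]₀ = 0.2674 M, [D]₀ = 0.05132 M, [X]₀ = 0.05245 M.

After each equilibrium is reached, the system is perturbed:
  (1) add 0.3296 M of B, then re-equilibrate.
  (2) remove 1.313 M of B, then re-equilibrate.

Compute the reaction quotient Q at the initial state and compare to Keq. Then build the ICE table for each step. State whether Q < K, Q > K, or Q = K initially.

Q₀ = 0.9213; Q > K (proceeds reverse)

Q₀ = 0.9213 vs Keq = 7.6220e-05 ⇒ Q>K, reverse
Step 1:
                   B          C          D          X
  I            3.043     0.2674    0.05132    0.05245
  C           0.0258    0.07739     0.0258   -0.05159
  E            3.069     0.3448    0.07712 8.5983e-04
  solve Keq expr → x = -0.0258; check Q = 7.6220e-05
Then add 0.3296 M of B.
Step 2:
                   B          C          D          X
  I            3.398     0.3448    0.07712 8.5983e-04
  C       -2.2300e-05 -6.6900e-05 -2.2300e-05 4.4600e-05
  E            3.398     0.3447    0.07709 9.0443e-04
  solve Keq expr → x = 2.2300e-05; check Q = 7.6220e-05
Then remove 1.313 M of B.
Step 3:
                   B          C          D          X
  I            2.085     0.3447    0.07709 9.0443e-04
  C       9.7290e-05 2.9187e-04 9.7290e-05 -1.9458e-04
  E            2.085      0.345    0.07719 7.0985e-04
  solve Keq expr → x = -9.7290e-05; check Q = 7.6220e-05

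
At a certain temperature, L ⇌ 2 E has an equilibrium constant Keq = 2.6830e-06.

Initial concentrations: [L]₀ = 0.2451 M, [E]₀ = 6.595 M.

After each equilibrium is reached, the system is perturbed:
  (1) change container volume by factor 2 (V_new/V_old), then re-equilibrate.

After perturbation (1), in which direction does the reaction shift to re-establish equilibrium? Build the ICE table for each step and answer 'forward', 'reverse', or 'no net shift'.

Q₀ = 177.5 vs Keq = 2.6830e-06 ⇒ Q>K, reverse
Step 1:
                  L         E
  Initial    0.2451     6.595
  Change      3.296    -6.592
  Equil       3.541  0.003082
  solve Keq expr → x = -3.296; check Q = 2.6830e-06
Then change container volume by factor 2 (V_new/V_old).
Step 2:
                  L         E
  Initial     1.771  0.001541
  Change  -3.1909e-04 6.3817e-04
  Equil        1.77  0.002179
  solve Keq expr → x = 3.1909e-04; check Q = 2.6830e-06

Direction: forward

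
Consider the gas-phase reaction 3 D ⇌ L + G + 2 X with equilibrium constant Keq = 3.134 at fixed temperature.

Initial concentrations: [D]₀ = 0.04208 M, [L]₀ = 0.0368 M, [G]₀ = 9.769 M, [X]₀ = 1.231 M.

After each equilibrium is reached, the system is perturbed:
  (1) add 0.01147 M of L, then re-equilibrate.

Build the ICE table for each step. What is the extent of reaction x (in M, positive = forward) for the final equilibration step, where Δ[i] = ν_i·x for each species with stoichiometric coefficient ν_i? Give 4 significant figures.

x = -0.01077 M

Q₀ = 7311 vs Keq = 3.134 ⇒ Q>K, reverse
Step 1:
                   D          L          G          X
  Initial    0.04208     0.0368      9.769      1.231
  Change       0.108   -0.03599   -0.03599   -0.07198
  Equil       0.1501 8.0981e-04      9.733      1.159
  solve Keq expr → x = -0.03599; check Q = 3.134
Then add 0.01147 M of L.
Step 2:
                   D          L          G          X
  Initial     0.1501    0.01228      9.733      1.159
  Change     0.03231   -0.01077   -0.01077   -0.02154
  Equil       0.1824   0.001511      9.722      1.137
  solve Keq expr → x = -0.01077; check Q = 3.134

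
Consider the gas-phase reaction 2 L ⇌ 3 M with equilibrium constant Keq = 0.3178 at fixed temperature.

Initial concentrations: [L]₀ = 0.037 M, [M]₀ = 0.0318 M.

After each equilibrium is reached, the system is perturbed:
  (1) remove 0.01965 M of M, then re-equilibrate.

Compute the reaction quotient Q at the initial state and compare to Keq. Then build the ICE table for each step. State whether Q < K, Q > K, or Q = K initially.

Q₀ = 0.02349; Q < K (proceeds forward)

Q₀ = 0.02349 vs Keq = 0.3178 ⇒ Q<K, forward
Step 1:
                   L          M
  init         0.037     0.0318
  Δ         -0.01477    0.02215
  eq         0.02223    0.05395
  solve Keq expr → x = 0.007385; check Q = 0.3178
Then remove 0.01965 M of M.
Step 2:
                   L          M
  init       0.02223     0.0343
  Δ        -0.006134   0.009201
  eq          0.0161    0.04351
  solve Keq expr → x = 0.003067; check Q = 0.3178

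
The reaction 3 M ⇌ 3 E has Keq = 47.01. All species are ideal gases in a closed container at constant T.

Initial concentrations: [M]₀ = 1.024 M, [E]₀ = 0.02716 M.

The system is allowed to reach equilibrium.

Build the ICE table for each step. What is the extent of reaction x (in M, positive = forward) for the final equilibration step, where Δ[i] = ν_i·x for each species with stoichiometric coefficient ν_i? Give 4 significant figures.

Q₀ = 1.8659e-05 vs Keq = 47.01 ⇒ Q<K, forward
Step 1:
                    M           E
  I             1.024     0.02716
  C           -0.7959      0.7959
  E            0.2281      0.8231
  solve Keq expr → x = 0.2653; check Q = 47.01

x = 0.2653 M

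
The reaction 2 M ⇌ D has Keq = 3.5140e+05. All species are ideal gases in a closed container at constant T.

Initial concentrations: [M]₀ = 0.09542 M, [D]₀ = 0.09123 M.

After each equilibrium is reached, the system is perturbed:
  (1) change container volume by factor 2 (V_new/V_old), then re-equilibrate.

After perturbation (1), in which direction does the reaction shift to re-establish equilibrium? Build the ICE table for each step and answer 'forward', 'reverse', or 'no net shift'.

Direction: reverse

Q₀ = 10.02 vs Keq = 3.5140e+05 ⇒ Q<K, forward
Step 1:
                   M          D
  init       0.09542    0.09123
  Δ         -0.09479     0.0474
  eq      6.2809e-04     0.1386
  solve Keq expr → x = 0.0474; check Q = 3.5140e+05
Then change container volume by factor 2 (V_new/V_old).
Step 2:
                   M          D
  init    3.1404e-04    0.06931
  Δ       1.2987e-04 -6.4937e-05
  eq      4.4392e-04    0.06925
  solve Keq expr → x = -6.4937e-05; check Q = 3.5140e+05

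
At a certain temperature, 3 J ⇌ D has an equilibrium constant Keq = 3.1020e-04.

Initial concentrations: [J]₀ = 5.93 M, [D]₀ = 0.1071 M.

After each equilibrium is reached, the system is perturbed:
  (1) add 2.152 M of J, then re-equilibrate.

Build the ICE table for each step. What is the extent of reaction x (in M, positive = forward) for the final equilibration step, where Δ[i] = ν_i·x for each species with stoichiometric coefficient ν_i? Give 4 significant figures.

x = 0.0866 M

Q₀ = 5.1360e-04 vs Keq = 3.1020e-04 ⇒ Q>K, reverse
Step 1:
                   J          D
  Initial       5.93     0.1071
  Change      0.1157   -0.03856
  Equil        6.046    0.06854
  solve Keq expr → x = -0.03856; check Q = 3.1020e-04
Then add 2.152 M of J.
Step 2:
                   J          D
  Initial      8.198    0.06854
  Change     -0.2598     0.0866
  Equil        7.938     0.1551
  solve Keq expr → x = 0.0866; check Q = 3.1020e-04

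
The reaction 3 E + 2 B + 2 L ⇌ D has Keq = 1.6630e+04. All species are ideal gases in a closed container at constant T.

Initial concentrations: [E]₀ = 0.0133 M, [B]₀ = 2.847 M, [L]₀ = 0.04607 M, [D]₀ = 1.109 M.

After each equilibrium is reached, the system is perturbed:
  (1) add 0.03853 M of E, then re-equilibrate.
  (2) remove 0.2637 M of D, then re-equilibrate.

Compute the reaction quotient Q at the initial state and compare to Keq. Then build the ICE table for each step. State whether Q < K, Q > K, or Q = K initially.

Q₀ = 2.7401e+07; Q > K (proceeds reverse)

Q₀ = 2.7401e+07 vs Keq = 1.6630e+04 ⇒ Q>K, reverse
Step 1:
                  E         B         L         D
  I          0.0133     2.847   0.04607     1.109
  C         0.07921   0.05281   0.05281   -0.0264
  E         0.09251       2.9   0.09888     1.083
  solve Keq expr → x = -0.0264; check Q = 1.6630e+04
Then add 0.03853 M of E.
Step 2:
                  E         B         L         D
  I           0.131       2.9   0.09888     1.083
  C        -0.02547  -0.01698  -0.01698  0.008488
  E          0.1056     2.883    0.0819     1.091
  solve Keq expr → x = 0.008488; check Q = 1.6630e+04
Then remove 0.2637 M of D.
Step 3:
                  E         B         L         D
  I          0.1056     2.883    0.0819    0.8274
  C       -0.005913 -0.003942 -0.003942  0.001971
  E         0.09967     2.879   0.07796    0.8294
  solve Keq expr → x = 0.001971; check Q = 1.6630e+04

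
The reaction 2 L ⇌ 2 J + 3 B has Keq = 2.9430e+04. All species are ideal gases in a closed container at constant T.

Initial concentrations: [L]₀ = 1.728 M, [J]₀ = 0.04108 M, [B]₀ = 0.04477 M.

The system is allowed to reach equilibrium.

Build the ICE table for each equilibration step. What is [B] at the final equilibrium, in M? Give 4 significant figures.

Q₀ = 5.0715e-08 vs Keq = 2.9430e+04 ⇒ Q<K, forward
Step 1:
                  L         J         B
  Initial     1.728   0.04108   0.04477
  Change     -1.686     1.686      2.53
  Equil     0.04159     1.727     2.574
  solve Keq expr → x = 0.8432; check Q = 2.9430e+04

[B]_eq = 2.574 M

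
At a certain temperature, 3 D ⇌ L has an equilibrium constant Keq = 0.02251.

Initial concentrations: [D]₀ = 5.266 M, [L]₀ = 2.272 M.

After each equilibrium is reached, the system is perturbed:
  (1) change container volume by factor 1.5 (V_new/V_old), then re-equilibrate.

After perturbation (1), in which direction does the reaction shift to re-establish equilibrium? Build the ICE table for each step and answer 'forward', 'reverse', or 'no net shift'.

Direction: reverse

Q₀ = 0.01556 vs Keq = 0.02251 ⇒ Q<K, forward
Step 1:
                    D           L
  init          5.266       2.272
  Δ           -0.4991      0.1664
  eq            4.767       2.438
  solve Keq expr → x = 0.1664; check Q = 0.02251
Then change container volume by factor 1.5 (V_new/V_old).
Step 2:
                    D           L
  init          3.178       1.626
  Δ            0.7583     -0.2528
  eq            3.936       1.373
  solve Keq expr → x = -0.2528; check Q = 0.02251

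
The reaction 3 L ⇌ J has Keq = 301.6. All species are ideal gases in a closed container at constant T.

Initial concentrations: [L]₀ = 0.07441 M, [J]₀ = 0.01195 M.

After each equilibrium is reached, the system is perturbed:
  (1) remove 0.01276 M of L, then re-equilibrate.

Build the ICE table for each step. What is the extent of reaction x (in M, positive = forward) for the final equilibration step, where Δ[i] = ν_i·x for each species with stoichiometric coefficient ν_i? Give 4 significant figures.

x = -0.003491 M

Q₀ = 29.01 vs Keq = 301.6 ⇒ Q<K, forward
Step 1:
                    L           J
  I           0.07441     0.01195
  C           -0.0322     0.01073
  E           0.04221     0.02268
  solve Keq expr → x = 0.01073; check Q = 301.6
Then remove 0.01276 M of L.
Step 2:
                    L           J
  I           0.02945     0.02268
  C           0.01047   -0.003491
  E           0.03992     0.01919
  solve Keq expr → x = -0.003491; check Q = 301.6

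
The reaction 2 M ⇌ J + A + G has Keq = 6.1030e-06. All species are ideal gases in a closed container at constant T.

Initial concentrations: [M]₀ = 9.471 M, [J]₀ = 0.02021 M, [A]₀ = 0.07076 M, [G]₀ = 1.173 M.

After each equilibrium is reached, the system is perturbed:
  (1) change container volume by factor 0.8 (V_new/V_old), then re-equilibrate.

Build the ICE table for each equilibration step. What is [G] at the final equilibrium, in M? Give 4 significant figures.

Q₀ = 1.8701e-05 vs Keq = 6.1030e-06 ⇒ Q>K, reverse
Step 1:
                   M          J          A          G
  init         9.471    0.02021    0.07076      1.173
  Δ          0.02425   -0.01213   -0.01213   -0.01213
  eq           9.495   0.008084    0.05863      1.161
  solve Keq expr → x = -0.01213; check Q = 6.1030e-06
Then change container volume by factor 0.8 (V_new/V_old).
Step 2:
                   M          J          A          G
  init         11.87     0.0101    0.07329      1.451
  Δ         0.003604  -0.001802  -0.001802  -0.001802
  eq           11.87   0.008303    0.07149      1.449
  solve Keq expr → x = -0.001802; check Q = 6.1030e-06

[G]_eq = 1.449 M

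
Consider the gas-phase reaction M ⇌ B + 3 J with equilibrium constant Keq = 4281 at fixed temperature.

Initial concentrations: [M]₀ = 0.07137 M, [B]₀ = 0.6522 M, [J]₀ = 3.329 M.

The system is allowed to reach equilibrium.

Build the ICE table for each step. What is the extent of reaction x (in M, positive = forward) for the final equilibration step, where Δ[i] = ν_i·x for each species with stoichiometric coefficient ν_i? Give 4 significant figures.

x = 0.06407 M

Q₀ = 337.1 vs Keq = 4281 ⇒ Q<K, forward
Step 1:
                  M         B         J
  Initial   0.07137    0.6522     3.329
  Change   -0.06407   0.06407    0.1922
  Equil    0.007305    0.7163     3.521
  solve Keq expr → x = 0.06407; check Q = 4281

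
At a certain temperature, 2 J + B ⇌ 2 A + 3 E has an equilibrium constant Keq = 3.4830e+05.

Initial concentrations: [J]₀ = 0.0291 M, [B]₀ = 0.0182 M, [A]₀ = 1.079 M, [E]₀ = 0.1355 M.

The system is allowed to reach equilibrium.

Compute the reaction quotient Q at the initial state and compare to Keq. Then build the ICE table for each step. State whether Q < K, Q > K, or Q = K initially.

Q₀ = 187.9 vs Keq = 3.4830e+05 ⇒ Q<K, forward
Step 1:
                   J          B          A          E
  init        0.0291     0.0182      1.079     0.1355
  Δ         -0.02707   -0.01354    0.02707    0.04061
  eq        0.002028   0.004664      1.106     0.1761
  solve Keq expr → x = 0.01354; check Q = 3.4830e+05

Q₀ = 187.9; Q < K (proceeds forward)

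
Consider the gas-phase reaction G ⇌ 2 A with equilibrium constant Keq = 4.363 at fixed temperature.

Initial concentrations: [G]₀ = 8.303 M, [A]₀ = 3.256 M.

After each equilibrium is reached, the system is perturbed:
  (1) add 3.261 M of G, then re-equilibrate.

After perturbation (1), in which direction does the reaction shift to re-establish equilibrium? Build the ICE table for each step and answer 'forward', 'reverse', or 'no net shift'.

Q₀ = 1.277 vs Keq = 4.363 ⇒ Q<K, forward
Step 1:
                  G         A
  I           8.303     3.256
  C          -1.163     2.325
  E            7.14     5.581
  solve Keq expr → x = 1.163; check Q = 4.363
Then add 3.261 M of G.
Step 2:
                  G         A
  I            10.4     5.581
  C         -0.4962    0.9924
  E           9.905     6.574
  solve Keq expr → x = 0.4962; check Q = 4.363

Direction: forward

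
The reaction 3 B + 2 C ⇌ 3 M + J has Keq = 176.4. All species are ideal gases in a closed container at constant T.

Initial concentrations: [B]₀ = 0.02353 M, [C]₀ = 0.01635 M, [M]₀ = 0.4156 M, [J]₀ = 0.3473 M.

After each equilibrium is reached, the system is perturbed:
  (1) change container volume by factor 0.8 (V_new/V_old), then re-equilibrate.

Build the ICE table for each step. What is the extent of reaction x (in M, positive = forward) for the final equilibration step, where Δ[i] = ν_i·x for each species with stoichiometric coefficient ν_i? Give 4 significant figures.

x = 0.002096 M

Q₀ = 7.1586e+06 vs Keq = 176.4 ⇒ Q>K, reverse
Step 1:
                    B           C           M           J
  I           0.02353     0.01635      0.4156      0.3473
  C             0.131     0.08734      -0.131    -0.04367
  E            0.1545      0.1037      0.2846      0.3036
  solve Keq expr → x = -0.04367; check Q = 176.4
Then change container volume by factor 0.8 (V_new/V_old).
Step 2:
                    B           C           M           J
  I            0.1932      0.1296      0.3557      0.3795
  C         -0.006289   -0.004193    0.006289    0.002096
  E            0.1869      0.1254       0.362      0.3816
  solve Keq expr → x = 0.002096; check Q = 176.4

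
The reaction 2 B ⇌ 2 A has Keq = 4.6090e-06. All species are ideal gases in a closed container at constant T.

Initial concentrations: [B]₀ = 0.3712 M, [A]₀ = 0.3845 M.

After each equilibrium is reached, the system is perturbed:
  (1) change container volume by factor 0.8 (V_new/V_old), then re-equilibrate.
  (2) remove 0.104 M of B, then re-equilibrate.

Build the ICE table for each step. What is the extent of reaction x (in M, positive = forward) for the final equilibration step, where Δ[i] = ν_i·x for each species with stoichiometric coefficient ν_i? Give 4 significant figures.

Q₀ = 1.073 vs Keq = 4.6090e-06 ⇒ Q>K, reverse
Step 1:
                   B          A
  init        0.3712     0.3845
  Δ           0.3829    -0.3829
  eq          0.7541   0.001619
  solve Keq expr → x = -0.1914; check Q = 4.6090e-06
Then change container volume by factor 0.8 (V_new/V_old).
Step 2:
                   B          A
  init        0.9426   0.002024
  Δ                0          0
  eq          0.9426   0.002024
  solve Keq expr → x = 0; check Q = 4.6090e-06
Then remove 0.104 M of B.
Step 3:
                   B          A
  init        0.8386   0.002024
  Δ       2.2279e-04 -2.2279e-04
  eq          0.8388   0.001801
  solve Keq expr → x = -1.1140e-04; check Q = 4.6090e-06

x = -1.1140e-04 M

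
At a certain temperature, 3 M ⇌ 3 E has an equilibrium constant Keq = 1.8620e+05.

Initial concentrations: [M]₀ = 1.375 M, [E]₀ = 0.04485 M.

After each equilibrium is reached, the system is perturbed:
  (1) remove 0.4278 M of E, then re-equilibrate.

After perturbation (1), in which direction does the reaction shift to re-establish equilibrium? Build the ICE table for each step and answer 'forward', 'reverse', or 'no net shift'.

Direction: forward

Q₀ = 3.4704e-05 vs Keq = 1.8620e+05 ⇒ Q<K, forward
Step 1:
                    M           E
  Initial       1.375     0.04485
  Change       -1.351       1.351
  Equil       0.02444       1.395
  solve Keq expr → x = 0.4502; check Q = 1.8620e+05
Then remove 0.4278 M of E.
Step 2:
                    M           E
  Initial     0.02444      0.9676
  Change    -0.007363    0.007363
  Equil       0.01707       0.975
  solve Keq expr → x = 0.002454; check Q = 1.8620e+05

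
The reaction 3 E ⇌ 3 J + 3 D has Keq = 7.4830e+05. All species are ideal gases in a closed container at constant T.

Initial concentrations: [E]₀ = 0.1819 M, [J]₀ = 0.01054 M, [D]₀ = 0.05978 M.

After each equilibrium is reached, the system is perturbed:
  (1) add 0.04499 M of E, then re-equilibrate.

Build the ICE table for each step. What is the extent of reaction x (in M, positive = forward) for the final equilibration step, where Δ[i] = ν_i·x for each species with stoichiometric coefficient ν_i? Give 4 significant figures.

x = 0.01492 M

Q₀ = 4.1562e-08 vs Keq = 7.4830e+05 ⇒ Q<K, forward
Step 1:
                    E           J           D
  Initial      0.1819     0.01054     0.05978
  Change      -0.1814      0.1814      0.1814
  Equil    5.0985e-04      0.1919      0.2412
  solve Keq expr → x = 0.06046; check Q = 7.4830e+05
Then add 0.04499 M of E.
Step 2:
                    E           J           D
  Initial      0.0455      0.1919      0.2412
  Change     -0.04475     0.04475     0.04475
  Equil    7.4541e-04      0.2367      0.2859
  solve Keq expr → x = 0.01492; check Q = 7.4830e+05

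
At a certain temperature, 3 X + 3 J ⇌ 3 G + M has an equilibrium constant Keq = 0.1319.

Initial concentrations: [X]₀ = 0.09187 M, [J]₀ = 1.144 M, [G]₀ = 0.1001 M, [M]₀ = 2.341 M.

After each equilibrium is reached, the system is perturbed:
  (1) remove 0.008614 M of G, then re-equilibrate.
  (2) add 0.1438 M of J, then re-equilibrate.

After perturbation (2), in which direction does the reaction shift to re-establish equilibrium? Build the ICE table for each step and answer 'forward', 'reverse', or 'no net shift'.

Q₀ = 2.023 vs Keq = 0.1319 ⇒ Q>K, reverse
Step 1:
                    X           J           G           M
  I           0.09187       1.144      0.1001       2.341
  C           0.04009     0.04009    -0.04009    -0.01336
  E             0.132       1.184     0.06001       2.328
  solve Keq expr → x = -0.01336; check Q = 0.1319
Then remove 0.008614 M of G.
Step 2:
                    X           J           G           M
  I             0.132       1.184      0.0514       2.328
  C          -0.00572    -0.00572     0.00572    0.001907
  E            0.1262       1.178     0.05712        2.33
  solve Keq expr → x = 0.001907; check Q = 0.1319
Then add 0.1438 M of J.
Step 3:
                    X           J           G           M
  I            0.1262       1.322     0.05712        2.33
  C         -0.004476   -0.004476    0.004476    0.001492
  E            0.1218       1.318      0.0616       2.331
  solve Keq expr → x = 0.001492; check Q = 0.1319

Direction: forward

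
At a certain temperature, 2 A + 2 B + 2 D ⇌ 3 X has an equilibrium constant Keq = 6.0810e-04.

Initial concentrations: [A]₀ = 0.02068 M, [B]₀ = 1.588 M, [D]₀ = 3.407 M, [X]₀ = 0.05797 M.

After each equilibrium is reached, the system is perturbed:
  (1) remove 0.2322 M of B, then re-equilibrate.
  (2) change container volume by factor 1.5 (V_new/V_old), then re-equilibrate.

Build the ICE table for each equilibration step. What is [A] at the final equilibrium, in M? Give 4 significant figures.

Q₀ = 0.01556 vs Keq = 6.0810e-04 ⇒ Q>K, reverse
Step 1:
                  A         B         D         X
  I         0.02068     1.588     3.407   0.05797
  C         0.01838   0.01838   0.01838  -0.02757
  E         0.03906     1.606     3.425    0.0304
  solve Keq expr → x = -0.00919; check Q = 6.0810e-04
Then remove 0.2322 M of B.
Step 2:
                  A         B         D         X
  I         0.03906     1.374     3.425    0.0304
  C        0.001515  0.001515  0.001515 -0.002272
  E         0.04058     1.376     3.427   0.02813
  solve Keq expr → x = -7.5742e-04; check Q = 6.0810e-04
Then change container volume by factor 1.5 (V_new/V_old).
Step 3:
                  A         B         D         X
  I         0.02705    0.9171     2.285   0.01875
  C        0.003442  0.003442  0.003442 -0.005164
  E         0.03049    0.9206     2.288   0.01359
  solve Keq expr → x = -0.001721; check Q = 6.0810e-04

[A]_eq = 0.03049 M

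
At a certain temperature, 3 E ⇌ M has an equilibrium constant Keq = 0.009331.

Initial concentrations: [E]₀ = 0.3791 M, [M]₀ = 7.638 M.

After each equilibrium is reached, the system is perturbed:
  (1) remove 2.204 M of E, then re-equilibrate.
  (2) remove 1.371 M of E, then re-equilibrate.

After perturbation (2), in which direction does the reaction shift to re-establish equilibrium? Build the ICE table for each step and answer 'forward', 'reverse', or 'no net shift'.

Direction: reverse

Q₀ = 140.2 vs Keq = 0.009331 ⇒ Q>K, reverse
Step 1:
                   E          M
  Initial     0.3791      7.638
  Change       7.769      -2.59
  Equil        8.148      5.048
  solve Keq expr → x = -2.59; check Q = 0.009331
Then remove 2.204 M of E.
Step 2:
                   E          M
  Initial      5.944      5.048
  Change       1.856    -0.6188
  Equil        7.801      4.429
  solve Keq expr → x = -0.6188; check Q = 0.009331
Then remove 1.371 M of E.
Step 3:
                   E          M
  Initial       6.43      4.429
  Change       1.141    -0.3803
  Equil        7.571      4.049
  solve Keq expr → x = -0.3803; check Q = 0.009331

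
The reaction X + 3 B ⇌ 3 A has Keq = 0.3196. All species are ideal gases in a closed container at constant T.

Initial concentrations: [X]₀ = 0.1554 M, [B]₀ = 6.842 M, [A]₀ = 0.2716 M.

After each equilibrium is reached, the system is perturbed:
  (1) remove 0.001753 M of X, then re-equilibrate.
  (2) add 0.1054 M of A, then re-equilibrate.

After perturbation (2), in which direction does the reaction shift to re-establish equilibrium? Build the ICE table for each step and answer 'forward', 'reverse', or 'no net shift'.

Direction: reverse

Q₀ = 4.0252e-04 vs Keq = 0.3196 ⇒ Q<K, forward
Step 1:
                   X          B          A
  I           0.1554      6.842     0.2716
  C          -0.1508    -0.4525     0.4525
  E         0.004555      6.389     0.7241
  solve Keq expr → x = 0.1508; check Q = 0.3196
Then remove 0.001753 M of X.
Step 2:
                   X          B          A
  I         0.002802      6.389     0.7241
  C          0.00165    0.00495   -0.00495
  E         0.004452      6.394     0.7192
  solve Keq expr → x = -0.00165; check Q = 0.3196
Then add 0.1054 M of A.
Step 3:
                   X          B          A
  I         0.004452      6.394     0.8246
  C         0.002087   0.006261  -0.006261
  E         0.006539      6.401     0.8183
  solve Keq expr → x = -0.002087; check Q = 0.3196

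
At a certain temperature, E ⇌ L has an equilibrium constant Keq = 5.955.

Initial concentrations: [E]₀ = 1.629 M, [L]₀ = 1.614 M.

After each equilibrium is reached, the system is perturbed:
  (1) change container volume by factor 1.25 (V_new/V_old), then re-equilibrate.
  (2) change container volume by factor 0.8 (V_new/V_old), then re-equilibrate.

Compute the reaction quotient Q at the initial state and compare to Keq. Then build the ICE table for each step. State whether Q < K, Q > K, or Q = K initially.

Q₀ = 0.9908; Q < K (proceeds forward)

Q₀ = 0.9908 vs Keq = 5.955 ⇒ Q<K, forward
Step 1:
                    E           L
  I             1.629       1.614
  C            -1.163       1.163
  E            0.4663       2.777
  solve Keq expr → x = 1.163; check Q = 5.955
Then change container volume by factor 1.25 (V_new/V_old).
Step 2:
                    E           L
  I             0.373       2.221
  C                 0           0
  E             0.373       2.221
  solve Keq expr → x = 0; check Q = 5.955
Then change container volume by factor 0.8 (V_new/V_old).
Step 3:
                    E           L
  I            0.4663       2.777
  C                 0           0
  E            0.4663       2.777
  solve Keq expr → x = 0; check Q = 5.955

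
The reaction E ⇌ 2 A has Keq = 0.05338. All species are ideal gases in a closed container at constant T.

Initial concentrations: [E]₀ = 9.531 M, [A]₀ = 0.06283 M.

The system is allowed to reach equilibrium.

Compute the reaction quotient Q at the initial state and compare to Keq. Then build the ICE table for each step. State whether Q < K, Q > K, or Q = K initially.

Q₀ = 4.1419e-04 vs Keq = 0.05338 ⇒ Q<K, forward
Step 1:
                   E          A
  Initial      9.531    0.06283
  Change     -0.3192     0.6384
  Equil        9.212     0.7012
  solve Keq expr → x = 0.3192; check Q = 0.05338

Q₀ = 4.1419e-04; Q < K (proceeds forward)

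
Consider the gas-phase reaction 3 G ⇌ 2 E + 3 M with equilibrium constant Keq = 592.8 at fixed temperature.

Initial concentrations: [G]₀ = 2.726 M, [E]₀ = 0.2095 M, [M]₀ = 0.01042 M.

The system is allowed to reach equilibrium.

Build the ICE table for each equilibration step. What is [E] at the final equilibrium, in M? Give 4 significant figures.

[E]_eq = 1.757 M

Q₀ = 2.4513e-09 vs Keq = 592.8 ⇒ Q<K, forward
Step 1:
                  G         E         M
  I           2.726    0.2095   0.01042
  C          -2.322     1.548     2.322
  E          0.4043     1.757     2.332
  solve Keq expr → x = 0.7739; check Q = 592.8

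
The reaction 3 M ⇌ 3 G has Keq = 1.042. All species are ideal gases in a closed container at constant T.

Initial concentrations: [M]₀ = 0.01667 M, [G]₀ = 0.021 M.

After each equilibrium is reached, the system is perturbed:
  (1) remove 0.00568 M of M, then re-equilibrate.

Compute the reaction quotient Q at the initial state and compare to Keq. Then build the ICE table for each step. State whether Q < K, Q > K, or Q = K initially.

Q₀ = 1.999; Q > K (proceeds reverse)

Q₀ = 1.999 vs Keq = 1.042 ⇒ Q>K, reverse
Step 1:
                  M         G
  init      0.01667     0.021
  Δ        0.002036 -0.002036
  eq        0.01871   0.01896
  solve Keq expr → x = -6.7862e-04; check Q = 1.042
Then remove 0.00568 M of M.
Step 2:
                  M         G
  init      0.01303   0.01896
  Δ        0.002859 -0.002859
  eq        0.01589    0.0161
  solve Keq expr → x = -9.5316e-04; check Q = 1.042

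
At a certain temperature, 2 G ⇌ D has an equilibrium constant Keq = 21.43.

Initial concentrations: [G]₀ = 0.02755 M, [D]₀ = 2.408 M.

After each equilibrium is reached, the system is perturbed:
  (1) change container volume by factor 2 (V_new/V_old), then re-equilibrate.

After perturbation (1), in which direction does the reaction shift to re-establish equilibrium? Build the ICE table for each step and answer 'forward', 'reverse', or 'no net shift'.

Direction: reverse

Q₀ = 3173 vs Keq = 21.43 ⇒ Q>K, reverse
Step 1:
                   G          D
  init       0.02755      2.408
  Δ           0.2972    -0.1486
  eq          0.3247      2.259
  solve Keq expr → x = -0.1486; check Q = 21.43
Then change container volume by factor 2 (V_new/V_old).
Step 2:
                   G          D
  init        0.1624       1.13
  Δ          0.06397   -0.03199
  eq          0.2263      1.098
  solve Keq expr → x = -0.03199; check Q = 21.43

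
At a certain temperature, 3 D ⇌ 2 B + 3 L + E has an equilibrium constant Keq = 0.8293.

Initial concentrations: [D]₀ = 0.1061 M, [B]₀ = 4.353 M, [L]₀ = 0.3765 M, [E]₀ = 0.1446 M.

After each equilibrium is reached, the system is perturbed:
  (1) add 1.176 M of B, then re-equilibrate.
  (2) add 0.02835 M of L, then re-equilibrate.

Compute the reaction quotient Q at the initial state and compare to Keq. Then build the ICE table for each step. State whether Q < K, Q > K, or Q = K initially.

Q₀ = 122.4 vs Keq = 0.8293 ⇒ Q>K, reverse
Step 1:
                  D         B         L         E
  Initial    0.1061     4.353    0.3765    0.1446
  Change     0.1623   -0.1082   -0.1623  -0.05409
  Equil      0.2684     4.245    0.2142   0.09051
  solve Keq expr → x = -0.05409; check Q = 0.8293
Then add 1.176 M of B.
Step 2:
                  D         B         L         E
  Initial    0.2684     5.421    0.2142   0.09051
  Change     0.0166  -0.01106   -0.0166 -0.005532
  Equil       0.285      5.41    0.1976   0.08497
  solve Keq expr → x = -0.005532; check Q = 0.8293
Then add 0.02835 M of L.
Step 3:
                  D         B         L         E
  Initial     0.285      5.41     0.226   0.08497
  Change    0.01423 -0.009484  -0.01423 -0.004742
  Equil      0.2992       5.4    0.2117   0.08023
  solve Keq expr → x = -0.004742; check Q = 0.8293

Q₀ = 122.4; Q > K (proceeds reverse)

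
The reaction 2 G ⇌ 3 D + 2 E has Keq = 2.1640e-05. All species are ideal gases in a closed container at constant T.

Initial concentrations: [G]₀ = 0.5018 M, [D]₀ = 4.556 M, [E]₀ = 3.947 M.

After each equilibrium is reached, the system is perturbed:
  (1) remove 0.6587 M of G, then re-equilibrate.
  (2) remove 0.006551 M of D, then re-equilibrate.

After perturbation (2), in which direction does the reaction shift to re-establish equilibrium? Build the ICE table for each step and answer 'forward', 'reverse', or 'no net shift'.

Q₀ = 5851 vs Keq = 2.1640e-05 ⇒ Q>K, reverse
Step 1:
                  G         D         E
  I          0.5018     4.556     3.947
  C           2.993     -4.49    -2.993
  E           3.495   0.06623    0.9538
  solve Keq expr → x = -1.497; check Q = 2.1640e-05
Then remove 0.6587 M of G.
Step 2:
                  G         D         E
  I           2.836   0.06623    0.9538
  C        0.005539 -0.008308 -0.005539
  E           2.842   0.05792    0.9483
  solve Keq expr → x = -0.002769; check Q = 2.1640e-05
Then remove 0.006551 M of D.
Step 3:
                  G         D         E
  I           2.842   0.05137    0.9483
  C       -0.004215  0.006323  0.004215
  E           2.838    0.0577    0.9525
  solve Keq expr → x = 0.002108; check Q = 2.1640e-05

Direction: forward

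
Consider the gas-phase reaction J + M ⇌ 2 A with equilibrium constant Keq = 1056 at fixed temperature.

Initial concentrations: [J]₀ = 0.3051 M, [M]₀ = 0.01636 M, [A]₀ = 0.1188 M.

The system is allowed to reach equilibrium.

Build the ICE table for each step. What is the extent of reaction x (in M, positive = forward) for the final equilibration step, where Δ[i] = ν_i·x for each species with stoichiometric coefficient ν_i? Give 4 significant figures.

Q₀ = 2.828 vs Keq = 1056 ⇒ Q<K, forward
Step 1:
                    J           M           A
  init         0.3051     0.01636      0.1188
  Δ          -0.01628    -0.01628     0.03257
  eq           0.2888  7.5127e-05      0.1514
  solve Keq expr → x = 0.01628; check Q = 1056

x = 0.01628 M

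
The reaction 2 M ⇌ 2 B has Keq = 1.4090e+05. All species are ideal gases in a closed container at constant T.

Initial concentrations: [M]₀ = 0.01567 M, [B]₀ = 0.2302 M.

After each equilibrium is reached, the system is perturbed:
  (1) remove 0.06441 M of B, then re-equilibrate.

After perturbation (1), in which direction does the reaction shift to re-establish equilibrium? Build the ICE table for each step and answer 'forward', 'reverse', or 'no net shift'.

Q₀ = 215.8 vs Keq = 1.4090e+05 ⇒ Q<K, forward
Step 1:
                   M          B
  Initial    0.01567     0.2302
  Change    -0.01502    0.01502
  Equil   6.5327e-04     0.2452
  solve Keq expr → x = 0.007508; check Q = 1.4090e+05
Then remove 0.06441 M of B.
Step 2:
                   M          B
  Initial 6.5327e-04     0.1808
  Change  -1.7114e-04 1.7114e-04
  Equil   4.8214e-04      0.181
  solve Keq expr → x = 8.5568e-05; check Q = 1.4090e+05

Direction: forward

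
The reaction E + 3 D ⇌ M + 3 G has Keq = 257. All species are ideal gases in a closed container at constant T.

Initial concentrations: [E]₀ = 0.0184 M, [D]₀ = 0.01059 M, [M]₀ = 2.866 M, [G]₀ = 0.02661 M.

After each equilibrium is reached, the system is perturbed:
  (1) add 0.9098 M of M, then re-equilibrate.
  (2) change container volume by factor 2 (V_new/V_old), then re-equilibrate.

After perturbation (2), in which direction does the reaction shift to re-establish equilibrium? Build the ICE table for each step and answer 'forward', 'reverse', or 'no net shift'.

Direction: no net shift

Q₀ = 2471 vs Keq = 257 ⇒ Q>K, reverse
Step 1:
                   E          D          M          G
  I           0.0184    0.01059      2.866    0.02661
  C         0.002045   0.006135  -0.002045  -0.006135
  E          0.02045    0.01673      2.864    0.02047
  solve Keq expr → x = -0.002045; check Q = 257
Then add 0.9098 M of M.
Step 2:
                   E          D          M          G
  I          0.02045    0.01673      3.774    0.02047
  C       2.6971e-04 8.0912e-04 -2.6971e-04 -8.0912e-04
  E          0.02071    0.01753      3.773    0.01967
  solve Keq expr → x = -2.6971e-04; check Q = 257
Then change container volume by factor 2 (V_new/V_old).
Step 3:
                   E          D          M          G
  I          0.01036   0.008767      1.887   0.009833
  C                0          0          0          0
  E          0.01036   0.008767      1.887   0.009833
  solve Keq expr → x = 0; check Q = 257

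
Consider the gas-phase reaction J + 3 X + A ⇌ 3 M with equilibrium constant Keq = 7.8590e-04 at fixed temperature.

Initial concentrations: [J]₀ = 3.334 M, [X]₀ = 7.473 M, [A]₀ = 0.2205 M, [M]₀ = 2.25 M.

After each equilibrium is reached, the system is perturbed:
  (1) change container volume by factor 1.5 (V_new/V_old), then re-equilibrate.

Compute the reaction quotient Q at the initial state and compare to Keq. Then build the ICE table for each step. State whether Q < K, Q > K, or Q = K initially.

Q₀ = 0.03713; Q > K (proceeds reverse)

Q₀ = 0.03713 vs Keq = 7.8590e-04 ⇒ Q>K, reverse
Step 1:
                    J           X           A           M
  init          3.334       7.473      0.2205        2.25
  Δ            0.3977       1.193      0.3977      -1.193
  eq            3.732       8.666      0.6182       1.057
  solve Keq expr → x = -0.3977; check Q = 7.8590e-04
Then change container volume by factor 1.5 (V_new/V_old).
Step 2:
                    J           X           A           M
  init          2.488       5.777      0.4122      0.7045
  Δ           0.04409      0.1323     0.04409     -0.1323
  eq            2.532        5.91      0.4563      0.5722
  solve Keq expr → x = -0.04409; check Q = 7.8590e-04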